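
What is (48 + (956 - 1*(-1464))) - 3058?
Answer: -590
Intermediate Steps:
(48 + (956 - 1*(-1464))) - 3058 = (48 + (956 + 1464)) - 3058 = (48 + 2420) - 3058 = 2468 - 3058 = -590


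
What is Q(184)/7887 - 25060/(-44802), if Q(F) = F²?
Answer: 285744122/58892229 ≈ 4.8520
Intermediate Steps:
Q(184)/7887 - 25060/(-44802) = 184²/7887 - 25060/(-44802) = 33856*(1/7887) - 25060*(-1/44802) = 33856/7887 + 12530/22401 = 285744122/58892229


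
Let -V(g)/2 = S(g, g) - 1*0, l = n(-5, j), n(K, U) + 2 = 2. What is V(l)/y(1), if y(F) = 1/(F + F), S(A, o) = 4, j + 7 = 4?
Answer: -16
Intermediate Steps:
j = -3 (j = -7 + 4 = -3)
y(F) = 1/(2*F)
n(K, U) = 0 (n(K, U) = -2 + 2 = 0)
l = 0
V(g) = -8 (V(g) = -2*(4 - 1*0) = -2*(4 + 0) = -2*4 = -8)
V(l)/y(1) = -8/((1/2)/1) = -8/((1/2)*1) = -8/(1/2) = 2*(-8) = -16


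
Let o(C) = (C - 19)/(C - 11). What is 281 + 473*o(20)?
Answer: 3002/9 ≈ 333.56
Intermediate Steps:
o(C) = (-19 + C)/(-11 + C)
281 + 473*o(20) = 281 + 473*((-19 + 20)/(-11 + 20)) = 281 + 473*(1/9) = 281 + 473*((⅑)*1) = 281 + 473*(⅑) = 281 + 473/9 = 3002/9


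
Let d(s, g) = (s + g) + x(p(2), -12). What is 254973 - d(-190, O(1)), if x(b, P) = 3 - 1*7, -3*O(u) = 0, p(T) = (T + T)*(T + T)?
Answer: 255167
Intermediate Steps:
p(T) = 4*T² (p(T) = (2*T)*(2*T) = 4*T²)
O(u) = 0 (O(u) = -⅓*0 = 0)
x(b, P) = -4 (x(b, P) = 3 - 7 = -4)
d(s, g) = -4 + g + s (d(s, g) = (s + g) - 4 = (g + s) - 4 = -4 + g + s)
254973 - d(-190, O(1)) = 254973 - (-4 + 0 - 190) = 254973 - 1*(-194) = 254973 + 194 = 255167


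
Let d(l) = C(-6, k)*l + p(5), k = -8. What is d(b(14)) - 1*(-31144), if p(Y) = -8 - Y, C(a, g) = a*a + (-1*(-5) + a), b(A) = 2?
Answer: 31201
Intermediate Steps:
C(a, g) = 5 + a + a**2 (C(a, g) = a**2 + (5 + a) = 5 + a + a**2)
d(l) = -13 + 35*l (d(l) = (5 - 6 + (-6)**2)*l + (-8 - 1*5) = (5 - 6 + 36)*l + (-8 - 5) = 35*l - 13 = -13 + 35*l)
d(b(14)) - 1*(-31144) = (-13 + 35*2) - 1*(-31144) = (-13 + 70) + 31144 = 57 + 31144 = 31201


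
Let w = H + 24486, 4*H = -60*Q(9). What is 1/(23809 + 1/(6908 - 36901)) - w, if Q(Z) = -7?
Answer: -17560515105583/714103336 ≈ -24591.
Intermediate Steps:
H = 105 (H = (-60*(-7))/4 = (1/4)*420 = 105)
w = 24591 (w = 105 + 24486 = 24591)
1/(23809 + 1/(6908 - 36901)) - w = 1/(23809 + 1/(6908 - 36901)) - 1*24591 = 1/(23809 + 1/(-29993)) - 24591 = 1/(23809 - 1/29993) - 24591 = 1/(714103336/29993) - 24591 = 29993/714103336 - 24591 = -17560515105583/714103336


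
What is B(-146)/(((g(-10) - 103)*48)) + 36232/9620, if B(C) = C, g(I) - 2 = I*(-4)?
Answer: 13436477/3520920 ≈ 3.8162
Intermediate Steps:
g(I) = 2 - 4*I (g(I) = 2 + I*(-4) = 2 - 4*I)
B(-146)/(((g(-10) - 103)*48)) + 36232/9620 = -146*1/(48*((2 - 4*(-10)) - 103)) + 36232/9620 = -146*1/(48*((2 + 40) - 103)) + 36232*(1/9620) = -146*1/(48*(42 - 103)) + 9058/2405 = -146/((-61*48)) + 9058/2405 = -146/(-2928) + 9058/2405 = -146*(-1/2928) + 9058/2405 = 73/1464 + 9058/2405 = 13436477/3520920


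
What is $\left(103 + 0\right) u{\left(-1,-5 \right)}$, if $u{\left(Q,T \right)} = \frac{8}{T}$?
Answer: $- \frac{824}{5} \approx -164.8$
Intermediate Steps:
$\left(103 + 0\right) u{\left(-1,-5 \right)} = \left(103 + 0\right) \frac{8}{-5} = 103 \cdot 8 \left(- \frac{1}{5}\right) = 103 \left(- \frac{8}{5}\right) = - \frac{824}{5}$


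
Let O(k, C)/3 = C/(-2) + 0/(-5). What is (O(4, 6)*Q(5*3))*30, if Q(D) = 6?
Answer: -1620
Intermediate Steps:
O(k, C) = -3*C/2 (O(k, C) = 3*(C/(-2) + 0/(-5)) = 3*(C*(-½) + 0*(-⅕)) = 3*(-C/2 + 0) = 3*(-C/2) = -3*C/2)
(O(4, 6)*Q(5*3))*30 = (-3/2*6*6)*30 = -9*6*30 = -54*30 = -1620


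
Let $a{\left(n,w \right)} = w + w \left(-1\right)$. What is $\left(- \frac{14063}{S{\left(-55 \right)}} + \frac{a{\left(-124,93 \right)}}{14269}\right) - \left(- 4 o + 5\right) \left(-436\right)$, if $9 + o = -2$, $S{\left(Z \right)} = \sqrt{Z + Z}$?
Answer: $21364 + \frac{14063 i \sqrt{110}}{110} \approx 21364.0 + 1340.9 i$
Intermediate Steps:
$S{\left(Z \right)} = \sqrt{2} \sqrt{Z}$ ($S{\left(Z \right)} = \sqrt{2 Z} = \sqrt{2} \sqrt{Z}$)
$a{\left(n,w \right)} = 0$ ($a{\left(n,w \right)} = w - w = 0$)
$o = -11$ ($o = -9 - 2 = -11$)
$\left(- \frac{14063}{S{\left(-55 \right)}} + \frac{a{\left(-124,93 \right)}}{14269}\right) - \left(- 4 o + 5\right) \left(-436\right) = \left(- \frac{14063}{\sqrt{2} \sqrt{-55}} + \frac{0}{14269}\right) - \left(\left(-4\right) \left(-11\right) + 5\right) \left(-436\right) = \left(- \frac{14063}{\sqrt{2} i \sqrt{55}} + 0 \cdot \frac{1}{14269}\right) - \left(44 + 5\right) \left(-436\right) = \left(- \frac{14063}{i \sqrt{110}} + 0\right) - 49 \left(-436\right) = \left(- 14063 \left(- \frac{i \sqrt{110}}{110}\right) + 0\right) - -21364 = \left(\frac{14063 i \sqrt{110}}{110} + 0\right) + 21364 = \frac{14063 i \sqrt{110}}{110} + 21364 = 21364 + \frac{14063 i \sqrt{110}}{110}$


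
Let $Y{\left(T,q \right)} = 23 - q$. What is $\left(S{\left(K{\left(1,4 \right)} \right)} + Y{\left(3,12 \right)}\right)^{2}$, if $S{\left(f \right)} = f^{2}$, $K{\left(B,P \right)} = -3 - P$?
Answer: $3600$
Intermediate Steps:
$\left(S{\left(K{\left(1,4 \right)} \right)} + Y{\left(3,12 \right)}\right)^{2} = \left(\left(-3 - 4\right)^{2} + \left(23 - 12\right)\right)^{2} = \left(\left(-7\right)^{2} + 11\right)^{2} = \left(49 + 11\right)^{2} = 60^{2} = 3600$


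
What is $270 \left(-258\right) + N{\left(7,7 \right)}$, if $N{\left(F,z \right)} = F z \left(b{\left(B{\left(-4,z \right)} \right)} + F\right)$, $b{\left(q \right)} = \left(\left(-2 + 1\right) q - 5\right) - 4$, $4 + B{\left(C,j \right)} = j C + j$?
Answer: $-68533$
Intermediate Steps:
$B{\left(C,j \right)} = -4 + j + C j$ ($B{\left(C,j \right)} = -4 + \left(j C + j\right) = -4 + \left(C j + j\right) = -4 + \left(j + C j\right) = -4 + j + C j$)
$b{\left(q \right)} = -9 - q$ ($b{\left(q \right)} = \left(- q - 5\right) - 4 = \left(-5 - q\right) - 4 = -9 - q$)
$N{\left(F,z \right)} = F z \left(-5 + F + 3 z\right)$ ($N{\left(F,z \right)} = F z \left(\left(-9 - \left(-4 + z - 4 z\right)\right) + F\right) = F z \left(\left(-9 - \left(-4 - 3 z\right)\right) + F\right) = F z \left(\left(-9 + \left(4 + 3 z\right)\right) + F\right) = F z \left(\left(-5 + 3 z\right) + F\right) = F z \left(-5 + F + 3 z\right)$)
$270 \left(-258\right) + N{\left(7,7 \right)} = 270 \left(-258\right) + 7 \cdot 7 \left(-5 + 7 + 3 \cdot 7\right) = -69660 + 7 \cdot 7 \left(-5 + 7 + 21\right) = -69660 + 7 \cdot 7 \cdot 23 = -69660 + 1127 = -68533$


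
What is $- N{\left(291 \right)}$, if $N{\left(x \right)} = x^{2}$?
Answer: $-84681$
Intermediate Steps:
$- N{\left(291 \right)} = - 291^{2} = \left(-1\right) 84681 = -84681$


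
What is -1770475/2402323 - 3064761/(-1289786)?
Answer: 725573138779/442640367554 ≈ 1.6392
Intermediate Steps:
-1770475/2402323 - 3064761/(-1289786) = -1770475*1/2402323 - 3064761*(-1/1289786) = -252925/343189 + 3064761/1289786 = 725573138779/442640367554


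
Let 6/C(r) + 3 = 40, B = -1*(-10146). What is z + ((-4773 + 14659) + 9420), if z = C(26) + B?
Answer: 1089730/37 ≈ 29452.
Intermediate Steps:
B = 10146
C(r) = 6/37 (C(r) = 6/(-3 + 40) = 6/37)
z = 375408/37 (z = 6/37 + 10146 = 375408/37 ≈ 10146.)
z + ((-4773 + 14659) + 9420) = 375408/37 + ((-4773 + 14659) + 9420) = 375408/37 + (9886 + 9420) = 375408/37 + 19306 = 1089730/37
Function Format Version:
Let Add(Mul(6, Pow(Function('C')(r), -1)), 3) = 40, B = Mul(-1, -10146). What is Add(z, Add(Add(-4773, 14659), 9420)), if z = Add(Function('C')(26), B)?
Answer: Rational(1089730, 37) ≈ 29452.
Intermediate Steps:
B = 10146
Function('C')(r) = Rational(6, 37) (Function('C')(r) = Mul(6, Pow(Add(-3, 40), -1)) = Mul(6, Pow(37, -1)) = Mul(6, Rational(1, 37)) = Rational(6, 37))
z = Rational(375408, 37) (z = Add(Rational(6, 37), 10146) = Rational(375408, 37) ≈ 10146.)
Add(z, Add(Add(-4773, 14659), 9420)) = Add(Rational(375408, 37), Add(Add(-4773, 14659), 9420)) = Add(Rational(375408, 37), Add(9886, 9420)) = Add(Rational(375408, 37), 19306) = Rational(1089730, 37)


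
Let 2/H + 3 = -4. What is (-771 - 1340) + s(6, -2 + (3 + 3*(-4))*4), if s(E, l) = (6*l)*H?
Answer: -14321/7 ≈ -2045.9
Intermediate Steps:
H = -2/7 (H = 2/(-3 - 4) = 2/(-7) = 2*(-⅐) = -2/7 ≈ -0.28571)
s(E, l) = -12*l/7 (s(E, l) = (6*l)*(-2/7) = -12*l/7)
(-771 - 1340) + s(6, -2 + (3 + 3*(-4))*4) = (-771 - 1340) - 12*(-2 + (3 + 3*(-4))*4)/7 = -2111 - 12*(-2 + (3 - 12)*4)/7 = -2111 - 12*(-2 - 9*4)/7 = -2111 - 12*(-2 - 36)/7 = -2111 - 12/7*(-38) = -2111 + 456/7 = -14321/7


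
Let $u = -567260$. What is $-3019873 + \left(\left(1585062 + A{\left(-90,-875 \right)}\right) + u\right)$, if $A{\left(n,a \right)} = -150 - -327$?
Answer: $-2001894$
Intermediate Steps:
$A{\left(n,a \right)} = 177$ ($A{\left(n,a \right)} = -150 + 327 = 177$)
$-3019873 + \left(\left(1585062 + A{\left(-90,-875 \right)}\right) + u\right) = -3019873 + \left(\left(1585062 + 177\right) - 567260\right) = -3019873 + \left(1585239 - 567260\right) = -3019873 + 1017979 = -2001894$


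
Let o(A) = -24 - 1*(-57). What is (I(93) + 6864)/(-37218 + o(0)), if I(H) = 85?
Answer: -6949/37185 ≈ -0.18688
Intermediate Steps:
o(A) = 33 (o(A) = -24 + 57 = 33)
(I(93) + 6864)/(-37218 + o(0)) = (85 + 6864)/(-37218 + 33) = 6949/(-37185) = 6949*(-1/37185) = -6949/37185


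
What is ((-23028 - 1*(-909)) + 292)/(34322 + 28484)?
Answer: -21827/62806 ≈ -0.34753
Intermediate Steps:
((-23028 - 1*(-909)) + 292)/(34322 + 28484) = ((-23028 + 909) + 292)/62806 = (-22119 + 292)*(1/62806) = -21827*1/62806 = -21827/62806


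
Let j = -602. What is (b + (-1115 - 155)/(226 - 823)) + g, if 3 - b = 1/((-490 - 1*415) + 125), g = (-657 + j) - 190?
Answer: -74705907/51740 ≈ -1443.9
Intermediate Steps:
g = -1449 (g = (-657 - 602) - 190 = -1259 - 190 = -1449)
b = 2341/780 (b = 3 - 1/((-490 - 1*415) + 125) = 3 - 1/((-490 - 415) + 125) = 3 - 1/(-905 + 125) = 3 - 1/(-780) = 3 - 1*(-1/780) = 3 + 1/780 = 2341/780 ≈ 3.0013)
(b + (-1115 - 155)/(226 - 823)) + g = (2341/780 + (-1115 - 155)/(226 - 823)) - 1449 = (2341/780 - 1270/(-597)) - 1449 = (2341/780 - 1270*(-1/597)) - 1449 = (2341/780 + 1270/597) - 1449 = 265353/51740 - 1449 = -74705907/51740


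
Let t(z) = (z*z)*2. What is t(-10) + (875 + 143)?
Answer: 1218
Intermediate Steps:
t(z) = 2*z² (t(z) = z²*2 = 2*z²)
t(-10) + (875 + 143) = 2*(-10)² + (875 + 143) = 2*100 + 1018 = 200 + 1018 = 1218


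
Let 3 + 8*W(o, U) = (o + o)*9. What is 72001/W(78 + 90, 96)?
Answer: 576008/3021 ≈ 190.67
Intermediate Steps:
W(o, U) = -3/8 + 9*o/4 (W(o, U) = -3/8 + ((o + o)*9)/8 = -3/8 + ((2*o)*9)/8 = -3/8 + (18*o)/8 = -3/8 + 9*o/4)
72001/W(78 + 90, 96) = 72001/(-3/8 + 9*(78 + 90)/4) = 72001/(-3/8 + (9/4)*168) = 72001/(-3/8 + 378) = 72001/(3021/8) = 72001*(8/3021) = 576008/3021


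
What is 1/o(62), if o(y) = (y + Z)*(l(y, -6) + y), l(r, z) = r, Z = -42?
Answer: 1/2480 ≈ 0.00040323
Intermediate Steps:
o(y) = 2*y*(-42 + y) (o(y) = (y - 42)*(y + y) = (-42 + y)*(2*y) = 2*y*(-42 + y))
1/o(62) = 1/(2*62*(-42 + 62)) = 1/(2*62*20) = 1/2480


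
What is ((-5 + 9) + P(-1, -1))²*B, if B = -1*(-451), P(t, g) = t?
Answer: 4059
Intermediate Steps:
B = 451
((-5 + 9) + P(-1, -1))²*B = ((-5 + 9) - 1)²*451 = (4 - 1)²*451 = 3²*451 = 9*451 = 4059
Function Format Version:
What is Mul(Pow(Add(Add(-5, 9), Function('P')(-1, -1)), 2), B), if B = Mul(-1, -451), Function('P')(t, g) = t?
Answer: 4059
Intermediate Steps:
B = 451
Mul(Pow(Add(Add(-5, 9), Function('P')(-1, -1)), 2), B) = Mul(Pow(Add(Add(-5, 9), -1), 2), 451) = Mul(Pow(Add(4, -1), 2), 451) = Mul(Pow(3, 2), 451) = Mul(9, 451) = 4059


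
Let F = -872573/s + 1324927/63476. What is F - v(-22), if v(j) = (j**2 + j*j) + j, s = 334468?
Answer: -2462059403305/2653836346 ≈ -927.74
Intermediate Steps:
F = 48469780011/2653836346 (F = -872573/334468 + 1324927/63476 = 48469780011/2653836346 ≈ 18.264)
v(j) = j + 2*j**2 (v(j) = (j**2 + j**2) + j = 2*j**2 + j = j + 2*j**2)
F - v(-22) = 48469780011/2653836346 - (-22)*(1 + 2*(-22)) = 48469780011/2653836346 - (-22)*(1 - 44) = 48469780011/2653836346 - (-22)*(-43) = 48469780011/2653836346 - 1*946 = 48469780011/2653836346 - 946 = -2462059403305/2653836346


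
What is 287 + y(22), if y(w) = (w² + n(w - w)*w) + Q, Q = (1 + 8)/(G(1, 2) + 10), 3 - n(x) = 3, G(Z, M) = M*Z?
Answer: 3087/4 ≈ 771.75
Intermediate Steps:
n(x) = 0 (n(x) = 3 - 1*3 = 3 - 3 = 0)
Q = ¾ (Q = (1 + 8)/(2*1 + 10) = 9/(2 + 10) = 9/12 = 9*(1/12) = ¾ ≈ 0.75000)
y(w) = ¾ + w² (y(w) = (w² + 0*w) + ¾ = (w² + 0) + ¾ = w² + ¾ = ¾ + w²)
287 + y(22) = 287 + (¾ + 22²) = 287 + (¾ + 484) = 287 + 1939/4 = 3087/4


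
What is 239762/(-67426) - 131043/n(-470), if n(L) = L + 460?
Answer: 4416653849/337130 ≈ 13101.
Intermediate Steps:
n(L) = 460 + L
239762/(-67426) - 131043/n(-470) = 239762/(-67426) - 131043/(460 - 470) = 239762*(-1/67426) - 131043/(-10) = -119881/33713 - 131043*(-⅒) = -119881/33713 + 131043/10 = 4416653849/337130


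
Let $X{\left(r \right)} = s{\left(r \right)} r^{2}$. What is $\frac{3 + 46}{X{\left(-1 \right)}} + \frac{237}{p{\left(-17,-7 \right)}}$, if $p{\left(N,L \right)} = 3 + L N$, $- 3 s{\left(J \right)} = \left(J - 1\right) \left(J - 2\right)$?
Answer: $- \frac{1376}{61} \approx -22.557$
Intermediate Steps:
$s{\left(J \right)} = - \frac{\left(-1 + J\right) \left(-2 + J\right)}{3}$ ($s{\left(J \right)} = - \frac{\left(J - 1\right) \left(J - 2\right)}{3} = - \frac{\left(-1 + J\right) \left(-2 + J\right)}{3}$)
$X{\left(r \right)} = r^{2} \left(- \frac{2}{3} + r - \frac{r^{2}}{3}\right)$ ($X{\left(r \right)} = \left(- \frac{2}{3} + r - \frac{r^{2}}{3}\right) r^{2} = r^{2} \left(- \frac{2}{3} + r - \frac{r^{2}}{3}\right)$)
$\frac{3 + 46}{X{\left(-1 \right)}} + \frac{237}{p{\left(-17,-7 \right)}} = \frac{3 + 46}{\frac{1}{3} \left(-1\right)^{2} \left(-2 - \left(-1\right)^{2} + 3 \left(-1\right)\right)} + \frac{237}{3 - -119} = \frac{49}{\frac{1}{3} \cdot 1 \left(-2 - 1 - 3\right)} + \frac{237}{3 + 119} = \frac{49}{\frac{1}{3} \cdot 1 \left(-2 - 1 - 3\right)} + \frac{237}{122} = \frac{49}{\frac{1}{3} \cdot 1 \left(-6\right)} + 237 \cdot \frac{1}{122} = \frac{49}{-2} + \frac{237}{122} = 49 \left(- \frac{1}{2}\right) + \frac{237}{122} = - \frac{49}{2} + \frac{237}{122} = - \frac{1376}{61}$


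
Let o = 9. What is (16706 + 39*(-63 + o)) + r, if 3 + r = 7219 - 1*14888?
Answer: 6928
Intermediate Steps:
r = -7672 (r = -3 + (7219 - 1*14888) = -3 + (7219 - 14888) = -3 - 7669 = -7672)
(16706 + 39*(-63 + o)) + r = (16706 + 39*(-63 + 9)) - 7672 = (16706 + 39*(-54)) - 7672 = (16706 - 2106) - 7672 = 14600 - 7672 = 6928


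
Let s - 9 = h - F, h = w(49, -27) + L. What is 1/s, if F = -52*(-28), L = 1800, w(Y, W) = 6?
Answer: 1/359 ≈ 0.0027855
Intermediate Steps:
F = 1456
h = 1806 (h = 6 + 1800 = 1806)
s = 359 (s = 9 + (1806 - 1*1456) = 9 + (1806 - 1456) = 9 + 350 = 359)
1/s = 1/359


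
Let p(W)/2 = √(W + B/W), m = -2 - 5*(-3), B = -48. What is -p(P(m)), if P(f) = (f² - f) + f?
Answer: -2*√28513/13 ≈ -25.978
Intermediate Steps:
m = 13 (m = -2 + 15 = 13)
P(f) = f²
p(W) = 2*√(W - 48/W)
-p(P(m)) = -2*√(13² - 48/(13²)) = -2*√(169 - 48/169) = -2*√(28513/169) = -2*√28513/13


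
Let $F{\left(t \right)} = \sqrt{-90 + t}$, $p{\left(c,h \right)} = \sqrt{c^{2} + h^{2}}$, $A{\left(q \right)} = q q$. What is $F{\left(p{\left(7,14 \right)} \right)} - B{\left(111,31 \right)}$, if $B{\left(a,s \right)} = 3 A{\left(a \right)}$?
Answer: $-36963 + i \sqrt{90 - 7 \sqrt{5}} \approx -36963.0 + 8.6225 i$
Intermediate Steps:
$A{\left(q \right)} = q^{2}$
$B{\left(a,s \right)} = 3 a^{2}$
$F{\left(p{\left(7,14 \right)} \right)} - B{\left(111,31 \right)} = \sqrt{-90 + \sqrt{7^{2} + 14^{2}}} - 3 \cdot 111^{2} = \sqrt{-90 + \sqrt{49 + 196}} - 3 \cdot 12321 = \sqrt{-90 + \sqrt{245}} - 36963 = \sqrt{-90 + 7 \sqrt{5}} - 36963 = -36963 + \sqrt{-90 + 7 \sqrt{5}}$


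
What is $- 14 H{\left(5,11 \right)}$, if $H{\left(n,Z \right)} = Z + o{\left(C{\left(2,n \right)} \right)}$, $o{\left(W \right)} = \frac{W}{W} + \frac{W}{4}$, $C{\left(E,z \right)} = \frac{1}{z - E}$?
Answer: $- \frac{1015}{6} \approx -169.17$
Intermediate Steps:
$o{\left(W \right)} = 1 + \frac{W}{4}$ ($o{\left(W \right)} = 1 + W \frac{1}{4} = 1 + \frac{W}{4}$)
$H{\left(n,Z \right)} = 1 + Z + \frac{1}{4 \left(-2 + n\right)}$ ($H{\left(n,Z \right)} = Z + \left(1 + \frac{1}{4 \left(n - 2\right)}\right) = Z + \left(1 + \frac{1}{4 \left(-2 + n\right)}\right) = 1 + Z + \frac{1}{4 \left(-2 + n\right)}$)
$- 14 H{\left(5,11 \right)} = - 14 \frac{\frac{1}{4} + \left(1 + 11\right) \left(-2 + 5\right)}{-2 + 5} = - 14 \frac{\frac{1}{4} + 12 \cdot 3}{3} = - 14 \frac{\frac{1}{4} + 36}{3} = - 14 \cdot \frac{1}{3} \cdot \frac{145}{4} = \left(-14\right) \frac{145}{12} = - \frac{1015}{6}$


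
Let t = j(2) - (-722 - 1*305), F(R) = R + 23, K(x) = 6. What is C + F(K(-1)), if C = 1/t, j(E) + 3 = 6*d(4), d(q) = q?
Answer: 30393/1048 ≈ 29.001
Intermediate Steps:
j(E) = 21 (j(E) = -3 + 6*4 = -3 + 24 = 21)
F(R) = 23 + R
t = 1048 (t = 21 - (-722 - 1*305) = 21 - (-722 - 305) = 21 - 1*(-1027) = 21 + 1027 = 1048)
C = 1/1048 ≈ 0.00095420
C + F(K(-1)) = 1/1048 + (23 + 6) = 1/1048 + 29 = 30393/1048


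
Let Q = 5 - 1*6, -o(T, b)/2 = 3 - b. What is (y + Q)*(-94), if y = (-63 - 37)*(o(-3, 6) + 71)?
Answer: 723894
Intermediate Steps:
o(T, b) = -6 + 2*b (o(T, b) = -2*(3 - b) = -6 + 2*b)
Q = -1 (Q = 5 - 6 = -1)
y = -7700 (y = (-63 - 37)*((-6 + 2*6) + 71) = -100*((-6 + 12) + 71) = -100*(6 + 71) = -100*77 = -7700)
(y + Q)*(-94) = (-7700 - 1)*(-94) = -7701*(-94) = 723894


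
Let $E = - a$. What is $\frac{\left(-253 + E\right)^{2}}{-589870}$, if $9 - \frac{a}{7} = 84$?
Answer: $- \frac{36992}{294935} \approx -0.12542$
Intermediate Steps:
$a = -525$ ($a = 63 - 588 = -525$)
$E = 525$ ($E = \left(-1\right) \left(-525\right) = 525$)
$\frac{\left(-253 + E\right)^{2}}{-589870} = \frac{\left(-253 + 525\right)^{2}}{-589870} = 272^{2} \left(- \frac{1}{589870}\right) = 73984 \left(- \frac{1}{589870}\right) = - \frac{36992}{294935}$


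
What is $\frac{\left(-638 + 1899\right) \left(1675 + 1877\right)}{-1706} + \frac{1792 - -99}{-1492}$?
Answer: $- \frac{3343000735}{1272676} \approx -2626.8$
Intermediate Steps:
$\frac{\left(-638 + 1899\right) \left(1675 + 1877\right)}{-1706} + \frac{1792 - -99}{-1492} = 1261 \cdot 3552 \left(- \frac{1}{1706}\right) + \left(1792 + 99\right) \left(- \frac{1}{1492}\right) = 4479072 \left(- \frac{1}{1706}\right) + 1891 \left(- \frac{1}{1492}\right) = - \frac{2239536}{853} - \frac{1891}{1492} = - \frac{3343000735}{1272676}$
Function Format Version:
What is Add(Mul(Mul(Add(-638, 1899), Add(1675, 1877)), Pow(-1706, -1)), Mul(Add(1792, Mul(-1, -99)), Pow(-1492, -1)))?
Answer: Rational(-3343000735, 1272676) ≈ -2626.8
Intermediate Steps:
Add(Mul(Mul(Add(-638, 1899), Add(1675, 1877)), Pow(-1706, -1)), Mul(Add(1792, Mul(-1, -99)), Pow(-1492, -1))) = Add(Mul(Mul(1261, 3552), Rational(-1, 1706)), Mul(Add(1792, 99), Rational(-1, 1492))) = Add(Mul(4479072, Rational(-1, 1706)), Mul(1891, Rational(-1, 1492))) = Add(Rational(-2239536, 853), Rational(-1891, 1492)) = Rational(-3343000735, 1272676)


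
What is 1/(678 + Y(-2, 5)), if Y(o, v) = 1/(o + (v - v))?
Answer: 2/1355 ≈ 0.0014760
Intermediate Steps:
Y(o, v) = 1/o (Y(o, v) = 1/(o + 0) = 1/o)
1/(678 + Y(-2, 5)) = 1/(678 + 1/(-2)) = 1/(678 - ½) = 1/(1355/2) = 2/1355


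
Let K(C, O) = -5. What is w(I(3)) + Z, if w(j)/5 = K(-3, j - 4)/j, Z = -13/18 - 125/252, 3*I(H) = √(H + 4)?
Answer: -307/252 - 75*√7/7 ≈ -29.566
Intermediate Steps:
I(H) = √(4 + H)/3 (I(H) = √(H + 4)/3 = √(4 + H)/3)
Z = -307/252 (Z = -13*1/18 - 125*1/252 = -13/18 - 125/252 = -307/252 ≈ -1.2183)
w(j) = -25/j (w(j) = 5*(-5/j) = -25/j)
w(I(3)) + Z = -25*3/√(4 + 3) - 307/252 = -25*3*√7/7 - 307/252 = -75*√7/7 - 307/252 = -307/252 - 75*√7/7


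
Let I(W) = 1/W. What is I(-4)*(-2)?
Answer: ½ ≈ 0.50000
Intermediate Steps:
I(-4)*(-2) = -2/(-4) = -¼*(-2) = ½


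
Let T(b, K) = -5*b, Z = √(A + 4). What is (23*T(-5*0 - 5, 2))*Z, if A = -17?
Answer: 575*I*√13 ≈ 2073.2*I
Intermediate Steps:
Z = I*√13 (Z = √(-17 + 4) = √(-13) = I*√13 ≈ 3.6056*I)
(23*T(-5*0 - 5, 2))*Z = (23*(-5*(-5*0 - 5)))*(I*√13) = (23*(-5*(0 - 5)))*(I*√13) = (23*(-5*(-5)))*(I*√13) = (23*25)*(I*√13) = 575*(I*√13) = 575*I*√13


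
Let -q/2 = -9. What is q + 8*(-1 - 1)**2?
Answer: 50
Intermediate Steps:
q = 18 (q = -2*(-9) = 18)
q + 8*(-1 - 1)**2 = 18 + 8*(-1 - 1)**2 = 18 + 8*(-2)**2 = 18 + 8*4 = 18 + 32 = 50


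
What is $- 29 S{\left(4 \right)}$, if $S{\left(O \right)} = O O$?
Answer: $-464$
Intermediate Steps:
$S{\left(O \right)} = O^{2}$
$- 29 S{\left(4 \right)} = - 29 \cdot 4^{2} = \left(-29\right) 16 = -464$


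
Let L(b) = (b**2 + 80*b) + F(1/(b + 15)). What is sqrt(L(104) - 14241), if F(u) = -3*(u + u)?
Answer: sqrt(69317381)/119 ≈ 69.964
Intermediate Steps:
F(u) = -6*u
L(b) = b**2 - 6/(15 + b) + 80*b (L(b) = (b**2 + 80*b) - 6/(b + 15) = (b**2 + 80*b) - 6/(15 + b) = b**2 - 6/(15 + b) + 80*b)
sqrt(L(104) - 14241) = sqrt((-6 + 104*(15 + 104)*(80 + 104))/(15 + 104) - 14241) = sqrt((-6 + 104*119*184)/119 - 14241) = sqrt((-6 + 2277184)/119 - 14241) = sqrt((1/119)*2277178 - 14241) = sqrt(2277178/119 - 14241) = sqrt(582499/119) = sqrt(69317381)/119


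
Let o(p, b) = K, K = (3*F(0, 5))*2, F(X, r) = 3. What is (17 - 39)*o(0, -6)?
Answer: -396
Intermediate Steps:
K = 18 (K = (3*3)*2 = 9*2 = 18)
o(p, b) = 18
(17 - 39)*o(0, -6) = (17 - 39)*18 = -22*18 = -396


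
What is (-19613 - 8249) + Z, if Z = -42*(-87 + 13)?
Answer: -24754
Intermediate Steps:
Z = 3108 (Z = -42*(-74) = 3108)
(-19613 - 8249) + Z = (-19613 - 8249) + 3108 = -27862 + 3108 = -24754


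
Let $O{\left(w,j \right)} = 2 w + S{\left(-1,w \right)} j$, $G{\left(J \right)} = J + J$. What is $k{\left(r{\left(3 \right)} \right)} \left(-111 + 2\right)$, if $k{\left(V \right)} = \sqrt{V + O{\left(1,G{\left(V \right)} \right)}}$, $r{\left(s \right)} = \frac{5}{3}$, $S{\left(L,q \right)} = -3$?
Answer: $- \frac{109 i \sqrt{57}}{3} \approx - 274.31 i$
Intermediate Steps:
$r{\left(s \right)} = \frac{5}{3}$ ($r{\left(s \right)} = 5 \cdot \frac{1}{3} = \frac{5}{3}$)
$G{\left(J \right)} = 2 J$
$O{\left(w,j \right)} = - 3 j + 2 w$ ($O{\left(w,j \right)} = 2 w - 3 j = - 3 j + 2 w$)
$k{\left(V \right)} = \sqrt{2 - 5 V}$ ($k{\left(V \right)} = \sqrt{V - \left(-2 + 3 \cdot 2 V\right)} = \sqrt{V - \left(-2 + 6 V\right)} = \sqrt{2 - 5 V}$)
$k{\left(r{\left(3 \right)} \right)} \left(-111 + 2\right) = \sqrt{2 - \frac{25}{3}} \left(-111 + 2\right) = \sqrt{2 - \frac{25}{3}} \left(-109\right) = \sqrt{- \frac{19}{3}} \left(-109\right) = \frac{i \sqrt{57}}{3} \left(-109\right) = - \frac{109 i \sqrt{57}}{3}$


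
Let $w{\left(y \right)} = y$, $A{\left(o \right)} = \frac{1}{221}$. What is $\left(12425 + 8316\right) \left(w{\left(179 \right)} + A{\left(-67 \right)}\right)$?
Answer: $\frac{820513960}{221} \approx 3.7127 \cdot 10^{6}$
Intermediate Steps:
$A{\left(o \right)} = \frac{1}{221}$
$\left(12425 + 8316\right) \left(w{\left(179 \right)} + A{\left(-67 \right)}\right) = \left(12425 + 8316\right) \left(179 + \frac{1}{221}\right) = 20741 \cdot \frac{39560}{221} = \frac{820513960}{221}$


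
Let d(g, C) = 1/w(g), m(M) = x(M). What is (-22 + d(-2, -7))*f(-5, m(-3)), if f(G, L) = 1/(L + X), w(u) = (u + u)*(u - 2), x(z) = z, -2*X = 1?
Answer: 351/56 ≈ 6.2679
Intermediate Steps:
X = -½ (X = -½*1 = -½ ≈ -0.50000)
w(u) = 2*u*(-2 + u) (w(u) = (2*u)*(-2 + u) = 2*u*(-2 + u))
m(M) = M
f(G, L) = 1/(-½ + L) (f(G, L) = 1/(L - ½) = 1/(-½ + L))
d(g, C) = 1/(2*g*(-2 + g))
(-22 + d(-2, -7))*f(-5, m(-3)) = (-22 + (½)/(-2*(-2 - 2)))*(2/(-1 + 2*(-3))) = (-22 + (½)*(-½)/(-4))*(2/(-1 - 6)) = (-22 + (½)*(-½)*(-¼))*(2/(-7)) = (-22 + 1/16)*(2*(-⅐)) = -351/16*(-2/7) = 351/56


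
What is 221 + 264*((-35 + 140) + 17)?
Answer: 32429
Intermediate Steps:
221 + 264*((-35 + 140) + 17) = 221 + 264*(105 + 17) = 221 + 264*122 = 221 + 32208 = 32429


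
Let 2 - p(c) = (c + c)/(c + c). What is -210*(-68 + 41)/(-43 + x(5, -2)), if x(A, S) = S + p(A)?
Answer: -2835/22 ≈ -128.86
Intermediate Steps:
p(c) = 1 (p(c) = 2 - (c + c)/(c + c) = 2 - 2*c/(2*c) = 2 - 2*c*1/(2*c) = 2 - 1*1 = 2 - 1 = 1)
x(A, S) = 1 + S (x(A, S) = S + 1 = 1 + S)
-210*(-68 + 41)/(-43 + x(5, -2)) = -210*(-68 + 41)/(-43 + (1 - 2)) = -(-5670)/(-43 - 1) = -(-5670)/(-44) = -(-5670)*(-1)/44 = -210*27/44 = -2835/22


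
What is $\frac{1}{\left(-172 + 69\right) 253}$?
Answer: $- \frac{1}{26059} \approx -3.8374 \cdot 10^{-5}$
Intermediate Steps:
$\frac{1}{\left(-172 + 69\right) 253} = \frac{1}{-103} \cdot \frac{1}{253} = \left(- \frac{1}{103}\right) \frac{1}{253} = - \frac{1}{26059}$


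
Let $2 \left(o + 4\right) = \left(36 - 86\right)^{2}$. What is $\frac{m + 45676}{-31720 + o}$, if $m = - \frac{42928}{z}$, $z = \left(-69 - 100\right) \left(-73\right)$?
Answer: $- \frac{31303438}{20886541} \approx -1.4987$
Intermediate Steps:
$z = 12337$ ($z = \left(-169\right) \left(-73\right) = 12337$)
$m = - \frac{42928}{12337} \approx -3.4796$
$o = 1246$ ($o = -4 + \frac{\left(36 - 86\right)^{2}}{2} = -4 + \frac{\left(-50\right)^{2}}{2} = -4 + \frac{1}{2} \cdot 2500 = -4 + 1250 = 1246$)
$\frac{m + 45676}{-31720 + o} = \frac{- \frac{42928}{12337} + 45676}{-31720 + 1246} = \frac{563461884}{12337 \left(-30474\right)} = \frac{563461884}{12337} \left(- \frac{1}{30474}\right) = - \frac{31303438}{20886541}$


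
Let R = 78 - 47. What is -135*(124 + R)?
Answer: -20925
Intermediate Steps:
R = 31
-135*(124 + R) = -135*(124 + 31) = -135*155 = -20925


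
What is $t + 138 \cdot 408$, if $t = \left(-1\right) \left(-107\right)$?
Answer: $56411$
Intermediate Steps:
$t = 107$
$t + 138 \cdot 408 = 107 + 138 \cdot 408 = 107 + 56304 = 56411$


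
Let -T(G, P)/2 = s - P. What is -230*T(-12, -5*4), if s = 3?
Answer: 10580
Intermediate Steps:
T(G, P) = -6 + 2*P (T(G, P) = -2*(3 - P) = -6 + 2*P)
-230*T(-12, -5*4) = -230*(-6 + 2*(-5*4)) = -230*(-6 + 2*(-20)) = -230*(-6 - 40) = -230*(-46) = 10580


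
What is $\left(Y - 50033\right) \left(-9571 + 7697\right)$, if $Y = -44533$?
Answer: $177216684$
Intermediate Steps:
$\left(Y - 50033\right) \left(-9571 + 7697\right) = \left(-44533 - 50033\right) \left(-9571 + 7697\right) = \left(-94566\right) \left(-1874\right) = 177216684$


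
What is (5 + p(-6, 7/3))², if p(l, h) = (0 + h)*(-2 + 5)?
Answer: 144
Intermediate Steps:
p(l, h) = 3*h (p(l, h) = h*3 = 3*h)
(5 + p(-6, 7/3))² = (5 + 3*(7/3))² = (5 + 7)² = 12² = 144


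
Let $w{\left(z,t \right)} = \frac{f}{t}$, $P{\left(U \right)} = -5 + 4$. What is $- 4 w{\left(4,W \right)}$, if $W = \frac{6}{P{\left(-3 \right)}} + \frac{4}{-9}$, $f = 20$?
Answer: $\frac{360}{29} \approx 12.414$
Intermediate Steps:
$P{\left(U \right)} = -1$
$W = - \frac{58}{9}$ ($W = \frac{6}{-1} + \frac{4}{-9} = 6 \left(-1\right) + 4 \left(- \frac{1}{9}\right) = -6 - \frac{4}{9} = - \frac{58}{9} \approx -6.4444$)
$w{\left(z,t \right)} = \frac{20}{t}$
$- 4 w{\left(4,W \right)} = - 4 \frac{20}{- \frac{58}{9}} = - 4 \cdot 20 \left(- \frac{9}{58}\right) = \left(-4\right) \left(- \frac{90}{29}\right) = \frac{360}{29}$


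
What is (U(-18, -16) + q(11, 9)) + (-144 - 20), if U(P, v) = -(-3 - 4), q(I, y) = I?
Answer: -146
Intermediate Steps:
U(P, v) = 7 (U(P, v) = -1*(-7) = 7)
(U(-18, -16) + q(11, 9)) + (-144 - 20) = (7 + 11) + (-144 - 20) = 18 - 164 = -146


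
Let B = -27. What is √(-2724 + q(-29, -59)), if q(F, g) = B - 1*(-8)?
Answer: I*√2743 ≈ 52.374*I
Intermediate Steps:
q(F, g) = -19 (q(F, g) = -27 - 1*(-8) = -27 + 8 = -19)
√(-2724 + q(-29, -59)) = √(-2724 - 19) = √(-2743) = I*√2743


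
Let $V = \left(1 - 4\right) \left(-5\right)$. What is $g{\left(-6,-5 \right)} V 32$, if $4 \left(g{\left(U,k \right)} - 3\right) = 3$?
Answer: $1800$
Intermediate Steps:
$g{\left(U,k \right)} = \frac{15}{4}$ ($g{\left(U,k \right)} = 3 + \frac{1}{4} \cdot 3 = 3 + \frac{3}{4} = \frac{15}{4}$)
$V = 15$ ($V = \left(-3\right) \left(-5\right) = 15$)
$g{\left(-6,-5 \right)} V 32 = \frac{15}{4} \cdot 15 \cdot 32 = \frac{225}{4} \cdot 32 = 1800$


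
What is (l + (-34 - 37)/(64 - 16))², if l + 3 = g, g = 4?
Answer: 529/2304 ≈ 0.22960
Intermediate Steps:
l = 1 (l = -3 + 4 = 1)
(l + (-34 - 37)/(64 - 16))² = (1 + (-34 - 37)/(64 - 16))² = (1 - 71/48)² = (-23/48)² = 529/2304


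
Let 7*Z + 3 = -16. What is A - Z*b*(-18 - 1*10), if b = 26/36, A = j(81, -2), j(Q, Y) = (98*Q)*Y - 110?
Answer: -144368/9 ≈ -16041.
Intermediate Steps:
j(Q, Y) = -110 + 98*Q*Y (j(Q, Y) = 98*Q*Y - 110 = -110 + 98*Q*Y)
A = -15986 (A = -110 + 98*81*(-2) = -110 - 15876 = -15986)
Z = -19/7 (Z = -3/7 + (1/7)*(-16) = -3/7 - 16/7 = -19/7 ≈ -2.7143)
b = 13/18 (b = 26*(1/36) = 13/18 ≈ 0.72222)
A - Z*b*(-18 - 1*10) = -15986 - (-19/7*13/18)*(-18 - 1*10) = -15986 - (-247)*(-18 - 10)/126 = -15986 - (-247)*(-28)/126 = -15986 - 1*494/9 = -15986 - 494/9 = -144368/9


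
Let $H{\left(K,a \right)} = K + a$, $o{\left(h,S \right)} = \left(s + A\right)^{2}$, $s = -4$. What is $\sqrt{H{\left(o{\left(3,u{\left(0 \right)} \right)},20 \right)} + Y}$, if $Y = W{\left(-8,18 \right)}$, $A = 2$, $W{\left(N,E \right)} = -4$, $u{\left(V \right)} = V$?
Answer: $2 \sqrt{5} \approx 4.4721$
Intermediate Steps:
$o{\left(h,S \right)} = 4$ ($o{\left(h,S \right)} = \left(-4 + 2\right)^{2} = \left(-2\right)^{2} = 4$)
$Y = -4$
$\sqrt{H{\left(o{\left(3,u{\left(0 \right)} \right)},20 \right)} + Y} = \sqrt{\left(4 + 20\right) - 4} = \sqrt{24 - 4} = \sqrt{20} = 2 \sqrt{5}$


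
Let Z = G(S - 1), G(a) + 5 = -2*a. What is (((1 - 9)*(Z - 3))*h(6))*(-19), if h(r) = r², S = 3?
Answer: -65664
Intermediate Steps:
G(a) = -5 - 2*a
Z = -9 (Z = -5 - 2*(3 - 1) = -5 - 2*2 = -5 - 4 = -9)
(((1 - 9)*(Z - 3))*h(6))*(-19) = (((1 - 9)*(-9 - 3))*6²)*(-19) = (-8*(-12)*36)*(-19) = (96*36)*(-19) = 3456*(-19) = -65664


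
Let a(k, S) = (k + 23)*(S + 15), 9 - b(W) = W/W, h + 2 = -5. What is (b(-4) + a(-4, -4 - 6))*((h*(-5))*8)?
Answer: 28840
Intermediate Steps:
h = -7 (h = -2 - 5 = -7)
b(W) = 8 (b(W) = 9 - W/W = 9 - 1*1 = 9 - 1 = 8)
a(k, S) = (15 + S)*(23 + k) (a(k, S) = (23 + k)*(15 + S) = (15 + S)*(23 + k))
(b(-4) + a(-4, -4 - 6))*((h*(-5))*8) = (8 + (345 + 15*(-4) + 23*(-4 - 6) + (-4 - 6)*(-4)))*(-7*(-5)*8) = (8 + (345 - 60 + 23*(-10) - 10*(-4)))*(35*8) = (8 + (345 - 60 - 230 + 40))*280 = (8 + 95)*280 = 103*280 = 28840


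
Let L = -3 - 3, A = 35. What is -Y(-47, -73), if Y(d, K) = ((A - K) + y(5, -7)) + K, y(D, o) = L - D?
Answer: -24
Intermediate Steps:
L = -6
y(D, o) = -6 - D
Y(d, K) = 24 (Y(d, K) = ((35 - K) + (-6 - 1*5)) + K = ((35 - K) + (-6 - 5)) + K = ((35 - K) - 11) + K = (24 - K) + K = 24)
-Y(-47, -73) = -1*24 = -24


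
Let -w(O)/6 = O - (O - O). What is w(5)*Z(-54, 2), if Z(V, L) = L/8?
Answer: -15/2 ≈ -7.5000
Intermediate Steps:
Z(V, L) = L/8 (Z(V, L) = L*(⅛) = L/8)
w(O) = -6*O (w(O) = -6*(O - (O - O)) = -6*(O - 1*0) = -6*(O + 0) = -6*O)
w(5)*Z(-54, 2) = (-6*5)*((⅛)*2) = -30*¼ = -15/2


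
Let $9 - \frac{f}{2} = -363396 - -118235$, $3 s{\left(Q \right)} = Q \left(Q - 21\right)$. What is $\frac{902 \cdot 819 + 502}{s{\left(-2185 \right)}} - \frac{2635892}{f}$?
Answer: $- \frac{290446314083}{59087318435} \approx -4.9155$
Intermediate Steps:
$s{\left(Q \right)} = \frac{Q \left(-21 + Q\right)}{3}$ ($s{\left(Q \right)} = \frac{Q \left(Q - 21\right)}{3} = \frac{Q \left(-21 + Q\right)}{3}$)
$f = 490340$ ($f = 18 - 2 \left(-363396 - -118235\right) = 18 - 2 \left(-363396 + 118235\right) = 18 - -490322 = 18 + 490322 = 490340$)
$\frac{902 \cdot 819 + 502}{s{\left(-2185 \right)}} - \frac{2635892}{f} = \frac{902 \cdot 819 + 502}{\frac{1}{3} \left(-2185\right) \left(-21 - 2185\right)} - \frac{2635892}{490340} = \frac{738738 + 502}{\frac{1}{3} \left(-2185\right) \left(-2206\right)} - \frac{658973}{122585} = \frac{739240}{\frac{4820110}{3}} - \frac{658973}{122585} = 739240 \cdot \frac{3}{4820110} - \frac{658973}{122585} = \frac{221772}{482011} - \frac{658973}{122585} = - \frac{290446314083}{59087318435}$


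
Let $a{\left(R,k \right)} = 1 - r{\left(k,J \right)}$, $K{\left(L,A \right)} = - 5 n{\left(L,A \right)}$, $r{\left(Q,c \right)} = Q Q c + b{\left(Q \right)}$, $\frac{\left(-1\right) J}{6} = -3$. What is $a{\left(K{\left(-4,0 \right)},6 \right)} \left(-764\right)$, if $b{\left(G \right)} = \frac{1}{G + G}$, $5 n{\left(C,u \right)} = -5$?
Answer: $\frac{1483115}{3} \approx 4.9437 \cdot 10^{5}$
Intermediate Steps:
$J = 18$ ($J = \left(-6\right) \left(-3\right) = 18$)
$n{\left(C,u \right)} = -1$ ($n{\left(C,u \right)} = \frac{1}{5} \left(-5\right) = -1$)
$b{\left(G \right)} = \frac{1}{2 G}$
$r{\left(Q,c \right)} = \frac{1}{2 Q} + c Q^{2}$ ($r{\left(Q,c \right)} = Q Q c + \frac{1}{2 Q} = Q^{2} c + \frac{1}{2 Q} = c Q^{2} + \frac{1}{2 Q} = \frac{1}{2 Q} + c Q^{2}$)
$K{\left(L,A \right)} = 5$ ($K{\left(L,A \right)} = \left(-5\right) \left(-1\right) = 5$)
$a{\left(R,k \right)} = 1 - \frac{\frac{1}{2} + 18 k^{3}}{k}$
$a{\left(K{\left(-4,0 \right)},6 \right)} \left(-764\right) = \frac{- \frac{1}{2} + 6 - 18 \cdot 6^{3}}{6} \left(-764\right) = \frac{- \frac{1}{2} + 6 - 3888}{6} \left(-764\right) = \frac{1}{6} \left(- \frac{7765}{2}\right) \left(-764\right) = \left(- \frac{7765}{12}\right) \left(-764\right) = \frac{1483115}{3}$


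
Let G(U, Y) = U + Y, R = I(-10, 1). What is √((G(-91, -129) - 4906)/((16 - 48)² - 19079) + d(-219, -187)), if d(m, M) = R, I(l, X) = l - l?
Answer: √92549930/18055 ≈ 0.53283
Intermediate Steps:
I(l, X) = 0
R = 0
d(m, M) = 0
√((G(-91, -129) - 4906)/((16 - 48)² - 19079) + d(-219, -187)) = √(((-91 - 129) - 4906)/((16 - 48)² - 19079) + 0) = √((-220 - 4906)/((-32)² - 19079) + 0) = √(-5126/(1024 - 19079) + 0) = √(-5126/(-18055) + 0) = √(-5126*(-1/18055) + 0) = √(5126/18055 + 0) = √(5126/18055) = √92549930/18055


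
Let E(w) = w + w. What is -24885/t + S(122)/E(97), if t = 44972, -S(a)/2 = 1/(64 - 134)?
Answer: -84462089/152679940 ≈ -0.55320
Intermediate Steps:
E(w) = 2*w
S(a) = 1/35 (S(a) = -2/(64 - 134) = -2/(-70) = -2*(-1/70) = 1/35)
-24885/t + S(122)/E(97) = -24885/44972 + 1/(35*((2*97))) = -24885*1/44972 + (1/35)/194 = -24885/44972 + (1/35)*(1/194) = -24885/44972 + 1/6790 = -84462089/152679940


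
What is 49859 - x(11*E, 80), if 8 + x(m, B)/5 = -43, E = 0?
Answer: 50114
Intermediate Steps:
x(m, B) = -255 (x(m, B) = -40 + 5*(-43) = -40 - 215 = -255)
49859 - x(11*E, 80) = 49859 - 1*(-255) = 49859 + 255 = 50114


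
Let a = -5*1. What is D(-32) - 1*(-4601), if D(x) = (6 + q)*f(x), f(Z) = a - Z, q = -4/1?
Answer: 4655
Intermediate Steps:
a = -5
q = -4 (q = -4*1 = -4)
f(Z) = -5 - Z
D(x) = -10 - 2*x (D(x) = (6 - 4)*(-5 - x) = 2*(-5 - x) = -10 - 2*x)
D(-32) - 1*(-4601) = (-10 - 2*(-32)) - 1*(-4601) = (-10 + 64) + 4601 = 54 + 4601 = 4655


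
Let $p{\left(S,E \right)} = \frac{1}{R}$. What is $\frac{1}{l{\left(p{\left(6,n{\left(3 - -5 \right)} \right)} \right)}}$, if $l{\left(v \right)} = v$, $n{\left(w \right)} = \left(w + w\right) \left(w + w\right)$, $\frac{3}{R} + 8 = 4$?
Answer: $- \frac{3}{4} \approx -0.75$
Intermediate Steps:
$R = - \frac{3}{4}$ ($R = \frac{3}{-8 + 4} = \frac{3}{-4} = 3 \left(- \frac{1}{4}\right) = - \frac{3}{4} \approx -0.75$)
$n{\left(w \right)} = 4 w^{2}$ ($n{\left(w \right)} = 2 w 2 w = 4 w^{2}$)
$p{\left(S,E \right)} = - \frac{4}{3}$ ($p{\left(S,E \right)} = \frac{1}{- \frac{3}{4}} = - \frac{4}{3}$)
$\frac{1}{l{\left(p{\left(6,n{\left(3 - -5 \right)} \right)} \right)}} = \frac{1}{- \frac{4}{3}} = - \frac{3}{4}$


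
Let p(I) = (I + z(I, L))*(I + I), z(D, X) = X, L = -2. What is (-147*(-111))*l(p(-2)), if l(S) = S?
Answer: 261072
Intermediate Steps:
p(I) = 2*I*(-2 + I) (p(I) = (I - 2)*(I + I) = (-2 + I)*(2*I) = 2*I*(-2 + I))
(-147*(-111))*l(p(-2)) = (-147*(-111))*(2*(-2)*(-2 - 2)) = 16317*(2*(-2)*(-4)) = 16317*16 = 261072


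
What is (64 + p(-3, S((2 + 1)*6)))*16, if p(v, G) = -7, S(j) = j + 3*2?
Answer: 912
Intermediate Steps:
S(j) = 6 + j (S(j) = j + 6 = 6 + j)
(64 + p(-3, S((2 + 1)*6)))*16 = (64 - 7)*16 = 57*16 = 912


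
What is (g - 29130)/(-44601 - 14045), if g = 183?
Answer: 28947/58646 ≈ 0.49359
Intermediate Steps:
(g - 29130)/(-44601 - 14045) = (183 - 29130)/(-44601 - 14045) = -28947/(-58646) = -28947*(-1/58646) = 28947/58646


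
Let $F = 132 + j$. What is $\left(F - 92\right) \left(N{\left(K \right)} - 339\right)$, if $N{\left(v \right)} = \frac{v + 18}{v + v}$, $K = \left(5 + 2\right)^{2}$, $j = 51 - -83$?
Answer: $- \frac{2884485}{49} \approx -58867.0$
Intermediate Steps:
$j = 134$ ($j = 51 + 83 = 134$)
$K = 49$ ($K = 7^{2} = 49$)
$N{\left(v \right)} = \frac{18 + v}{2 v}$
$F = 266$ ($F = 132 + 134 = 266$)
$\left(F - 92\right) \left(N{\left(K \right)} - 339\right) = \left(266 - 92\right) \left(\frac{18 + 49}{2 \cdot 49} - 339\right) = 174 \left(\frac{1}{2} \cdot \frac{1}{49} \cdot 67 - 339\right) = 174 \left(\frac{67}{98} - 339\right) = 174 \left(- \frac{33155}{98}\right) = - \frac{2884485}{49}$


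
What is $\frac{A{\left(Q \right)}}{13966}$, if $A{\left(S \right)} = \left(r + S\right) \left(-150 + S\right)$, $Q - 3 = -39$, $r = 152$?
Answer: $- \frac{10788}{6983} \approx -1.5449$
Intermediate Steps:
$Q = -36$ ($Q = 3 - 39 = -36$)
$A{\left(S \right)} = \left(-150 + S\right) \left(152 + S\right)$ ($A{\left(S \right)} = \left(152 + S\right) \left(-150 + S\right) = \left(-150 + S\right) \left(152 + S\right)$)
$\frac{A{\left(Q \right)}}{13966} = \frac{-22800 + \left(-36\right)^{2} + 2 \left(-36\right)}{13966} = \left(-22800 + 1296 - 72\right) \frac{1}{13966} = \left(-21576\right) \frac{1}{13966} = - \frac{10788}{6983}$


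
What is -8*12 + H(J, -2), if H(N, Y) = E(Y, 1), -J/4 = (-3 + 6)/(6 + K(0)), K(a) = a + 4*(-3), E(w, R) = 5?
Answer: -91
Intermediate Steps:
K(a) = -12 + a (K(a) = a - 12 = -12 + a)
J = 2 (J = -4*(-3 + 6)/(6 + (-12 + 0)) = -12/(6 - 12) = -12/(-6) = -12*(-1)/6 = -4*(-½) = 2)
H(N, Y) = 5
-8*12 + H(J, -2) = -8*12 + 5 = -96 + 5 = -91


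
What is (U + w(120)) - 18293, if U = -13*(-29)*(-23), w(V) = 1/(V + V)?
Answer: -6471359/240 ≈ -26964.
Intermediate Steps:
w(V) = 1/(2*V)
U = -8671 (U = 377*(-23) = -8671)
(U + w(120)) - 18293 = (-8671 + (1/2)/120) - 18293 = (-8671 + (1/2)*(1/120)) - 18293 = (-8671 + 1/240) - 18293 = -2081039/240 - 18293 = -6471359/240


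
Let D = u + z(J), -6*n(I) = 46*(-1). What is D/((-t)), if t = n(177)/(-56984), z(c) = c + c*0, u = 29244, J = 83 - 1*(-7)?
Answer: 5014705968/23 ≈ 2.1803e+8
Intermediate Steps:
J = 90 (J = 83 + 7 = 90)
n(I) = 23/3 (n(I) = -23*(-1)/3 = -⅙*(-46) = 23/3)
z(c) = c (z(c) = c + 0 = c)
t = -23/170952 (t = (23/3)/(-56984) = (23/3)*(-1/56984) = -23/170952 ≈ -0.00013454)
D = 29334 (D = 29244 + 90 = 29334)
D/((-t)) = 29334/((-1*(-23/170952))) = 29334/(23/170952) = 29334*(170952/23) = 5014705968/23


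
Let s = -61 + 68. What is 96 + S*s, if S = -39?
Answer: -177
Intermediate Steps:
s = 7
96 + S*s = 96 - 39*7 = 96 - 273 = -177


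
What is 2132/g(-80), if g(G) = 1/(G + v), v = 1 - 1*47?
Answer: -268632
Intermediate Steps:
v = -46 (v = 1 - 47 = -46)
g(G) = 1/(-46 + G) (g(G) = 1/(G - 46) = 1/(-46 + G))
2132/g(-80) = 2132/(1/(-46 - 80)) = 2132/(1/(-126)) = 2132/(-1/126) = 2132*(-126) = -268632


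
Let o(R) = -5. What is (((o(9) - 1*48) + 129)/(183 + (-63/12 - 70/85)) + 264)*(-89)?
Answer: -283140328/12031 ≈ -23534.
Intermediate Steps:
(((o(9) - 1*48) + 129)/(183 + (-63/12 - 70/85)) + 264)*(-89) = (((-5 - 1*48) + 129)/(183 + (-63/12 - 70/85)) + 264)*(-89) = (((-5 - 48) + 129)/(183 + (-63*1/12 - 70*1/85)) + 264)*(-89) = ((-53 + 129)/(183 + (-21/4 - 14/17)) + 264)*(-89) = (76/(183 - 413/68) + 264)*(-89) = (76/(12031/68) + 264)*(-89) = (76*(68/12031) + 264)*(-89) = (5168/12031 + 264)*(-89) = (3181352/12031)*(-89) = -283140328/12031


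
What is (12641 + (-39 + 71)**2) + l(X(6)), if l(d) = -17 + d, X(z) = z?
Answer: 13654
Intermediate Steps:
(12641 + (-39 + 71)**2) + l(X(6)) = (12641 + (-39 + 71)**2) + (-17 + 6) = (12641 + 32**2) - 11 = (12641 + 1024) - 11 = 13665 - 11 = 13654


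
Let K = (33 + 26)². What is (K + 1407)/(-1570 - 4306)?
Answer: -94/113 ≈ -0.83186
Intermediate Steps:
K = 3481 (K = 59² = 3481)
(K + 1407)/(-1570 - 4306) = (3481 + 1407)/(-1570 - 4306) = 4888/(-5876) = 4888*(-1/5876) = -94/113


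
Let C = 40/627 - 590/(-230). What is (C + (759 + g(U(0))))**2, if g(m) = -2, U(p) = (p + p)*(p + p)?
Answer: 120003480252100/207965241 ≈ 5.7704e+5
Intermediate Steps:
U(p) = 4*p**2 (U(p) = (2*p)*(2*p) = 4*p**2)
C = 37913/14421 (C = 40*(1/627) - 590*(-1/230) = 40/627 + 59/23 = 37913/14421 ≈ 2.6290)
(C + (759 + g(U(0))))**2 = (37913/14421 + (759 - 2))**2 = (37913/14421 + 757)**2 = (10954610/14421)**2 = 120003480252100/207965241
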